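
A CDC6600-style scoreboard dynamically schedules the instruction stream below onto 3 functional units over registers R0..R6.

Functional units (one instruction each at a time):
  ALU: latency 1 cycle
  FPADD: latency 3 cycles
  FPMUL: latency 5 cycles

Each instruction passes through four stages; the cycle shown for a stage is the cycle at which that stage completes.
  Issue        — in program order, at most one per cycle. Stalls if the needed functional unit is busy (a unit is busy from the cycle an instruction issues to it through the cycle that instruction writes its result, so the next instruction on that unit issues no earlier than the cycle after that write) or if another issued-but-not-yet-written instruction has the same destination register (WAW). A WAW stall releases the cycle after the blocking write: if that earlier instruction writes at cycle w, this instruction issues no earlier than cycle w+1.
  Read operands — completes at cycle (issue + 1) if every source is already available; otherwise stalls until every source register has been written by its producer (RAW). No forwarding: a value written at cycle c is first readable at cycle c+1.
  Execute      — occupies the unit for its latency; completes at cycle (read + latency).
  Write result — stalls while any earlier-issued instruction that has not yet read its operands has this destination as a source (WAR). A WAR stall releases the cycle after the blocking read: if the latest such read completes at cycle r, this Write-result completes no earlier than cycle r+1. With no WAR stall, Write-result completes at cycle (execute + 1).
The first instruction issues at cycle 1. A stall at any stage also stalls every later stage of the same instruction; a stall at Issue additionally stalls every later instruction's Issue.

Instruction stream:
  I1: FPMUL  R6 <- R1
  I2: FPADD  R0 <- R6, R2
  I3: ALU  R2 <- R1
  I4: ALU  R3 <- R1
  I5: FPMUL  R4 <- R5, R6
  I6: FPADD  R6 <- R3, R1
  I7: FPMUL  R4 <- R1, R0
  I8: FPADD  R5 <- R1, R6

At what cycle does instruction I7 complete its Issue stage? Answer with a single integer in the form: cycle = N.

1) issue 1, read 2, done 7, write 8
2) issue 2, read 9, done 12, write 13  <RAW R6: wait I1 write@8>
3) issue 3, read 4, done 5, write 10  <WAR R2: wait I2 read@9>
4) issue 11, read 12, done 13, write 14  <struct: ALU busy until I3 writes@10>
5) issue 12, read 13, done 18, write 19
6) issue 14, read 15, done 18, write 19  <struct: FPADD busy until I2 writes@13>
7) issue 20, read 21, done 26, write 27  <struct: FPMUL busy until I5 writes@19>
8) issue 21, read 22, done 25, write 26

cycle = 20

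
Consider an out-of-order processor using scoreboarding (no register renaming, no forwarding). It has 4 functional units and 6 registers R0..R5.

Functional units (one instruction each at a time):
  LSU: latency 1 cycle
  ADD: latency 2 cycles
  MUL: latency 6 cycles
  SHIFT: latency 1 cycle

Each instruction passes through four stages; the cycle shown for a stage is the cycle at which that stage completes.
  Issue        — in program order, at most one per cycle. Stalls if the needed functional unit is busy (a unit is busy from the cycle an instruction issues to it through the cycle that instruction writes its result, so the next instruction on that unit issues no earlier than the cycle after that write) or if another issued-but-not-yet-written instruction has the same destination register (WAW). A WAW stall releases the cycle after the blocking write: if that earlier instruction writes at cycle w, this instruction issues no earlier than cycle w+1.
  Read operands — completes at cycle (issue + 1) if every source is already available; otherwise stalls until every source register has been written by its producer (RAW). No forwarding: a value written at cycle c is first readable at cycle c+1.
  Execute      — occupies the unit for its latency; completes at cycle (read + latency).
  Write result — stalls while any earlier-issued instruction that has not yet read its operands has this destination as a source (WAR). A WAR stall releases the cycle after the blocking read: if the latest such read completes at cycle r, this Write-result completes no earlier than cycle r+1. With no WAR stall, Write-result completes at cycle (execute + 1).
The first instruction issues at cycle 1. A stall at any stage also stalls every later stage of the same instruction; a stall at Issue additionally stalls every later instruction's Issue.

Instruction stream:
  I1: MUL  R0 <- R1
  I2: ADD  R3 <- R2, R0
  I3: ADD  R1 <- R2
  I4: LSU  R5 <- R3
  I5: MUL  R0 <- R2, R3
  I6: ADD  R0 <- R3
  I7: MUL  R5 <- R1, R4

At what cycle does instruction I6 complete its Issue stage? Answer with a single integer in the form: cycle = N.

cycle = 25

cycle 1: I1 issues→MUL
cycle 2: I1 reads · I2 issues→ADD
cycle 8: I1 exec-done
cycle 9: I1 writes R0
cycle 10: I2 reads
cycle 12: I2 exec-done
cycle 13: I2 writes R3
cycle 14: I3 issues→ADD
cycle 15: I3 reads · I4 issues→LSU
cycle 16: I4 reads · I5 issues→MUL
cycle 17: I3 exec-done · I4 exec-done · I5 reads
cycle 18: I3 writes R1 · I4 writes R5
cycle 23: I5 exec-done
cycle 24: I5 writes R0
cycle 25: I6 issues→ADD
cycle 26: I6 reads · I7 issues→MUL
cycle 27: I7 reads
cycle 28: I6 exec-done
cycle 29: I6 writes R0
cycle 33: I7 exec-done
cycle 34: I7 writes R5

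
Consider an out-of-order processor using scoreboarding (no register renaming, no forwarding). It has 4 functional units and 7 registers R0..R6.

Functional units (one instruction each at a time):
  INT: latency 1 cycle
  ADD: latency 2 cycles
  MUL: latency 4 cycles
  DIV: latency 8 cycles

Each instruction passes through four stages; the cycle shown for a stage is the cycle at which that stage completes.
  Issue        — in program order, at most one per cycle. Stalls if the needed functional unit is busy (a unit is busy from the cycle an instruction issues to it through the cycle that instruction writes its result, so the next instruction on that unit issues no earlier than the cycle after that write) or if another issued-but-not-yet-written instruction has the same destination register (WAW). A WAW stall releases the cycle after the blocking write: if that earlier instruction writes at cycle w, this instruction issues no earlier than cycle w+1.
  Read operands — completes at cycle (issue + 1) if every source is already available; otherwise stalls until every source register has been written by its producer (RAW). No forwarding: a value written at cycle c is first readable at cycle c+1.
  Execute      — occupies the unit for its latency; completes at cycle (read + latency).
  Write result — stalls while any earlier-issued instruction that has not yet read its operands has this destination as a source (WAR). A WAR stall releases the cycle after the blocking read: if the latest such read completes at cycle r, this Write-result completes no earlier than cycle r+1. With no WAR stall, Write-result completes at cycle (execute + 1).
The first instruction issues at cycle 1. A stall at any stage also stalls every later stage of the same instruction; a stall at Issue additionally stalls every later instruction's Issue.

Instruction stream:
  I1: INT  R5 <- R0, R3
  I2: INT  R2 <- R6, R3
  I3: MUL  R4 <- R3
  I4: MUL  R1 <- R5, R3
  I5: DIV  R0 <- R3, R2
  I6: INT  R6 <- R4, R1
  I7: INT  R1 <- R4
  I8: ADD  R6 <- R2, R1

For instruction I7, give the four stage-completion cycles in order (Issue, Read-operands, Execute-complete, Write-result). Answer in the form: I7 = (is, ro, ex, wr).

I7 = (23, 24, 25, 26)

[I1] 1/2/3/4
[I2] 5/6/7/8  (struct: INT busy until I1 writes@4)
[I3] 6/7/11/12
[I4] 13/14/18/19  (struct: MUL busy until I3 writes@12)
[I5] 14/15/23/24
[I6] 15/20/21/22  (RAW R1: wait I4 write@19)
[I7] 23/24/25/26  (struct: INT busy until I6 writes@22)
[I8] 24/27/29/30  (RAW R1: wait I7 write@26)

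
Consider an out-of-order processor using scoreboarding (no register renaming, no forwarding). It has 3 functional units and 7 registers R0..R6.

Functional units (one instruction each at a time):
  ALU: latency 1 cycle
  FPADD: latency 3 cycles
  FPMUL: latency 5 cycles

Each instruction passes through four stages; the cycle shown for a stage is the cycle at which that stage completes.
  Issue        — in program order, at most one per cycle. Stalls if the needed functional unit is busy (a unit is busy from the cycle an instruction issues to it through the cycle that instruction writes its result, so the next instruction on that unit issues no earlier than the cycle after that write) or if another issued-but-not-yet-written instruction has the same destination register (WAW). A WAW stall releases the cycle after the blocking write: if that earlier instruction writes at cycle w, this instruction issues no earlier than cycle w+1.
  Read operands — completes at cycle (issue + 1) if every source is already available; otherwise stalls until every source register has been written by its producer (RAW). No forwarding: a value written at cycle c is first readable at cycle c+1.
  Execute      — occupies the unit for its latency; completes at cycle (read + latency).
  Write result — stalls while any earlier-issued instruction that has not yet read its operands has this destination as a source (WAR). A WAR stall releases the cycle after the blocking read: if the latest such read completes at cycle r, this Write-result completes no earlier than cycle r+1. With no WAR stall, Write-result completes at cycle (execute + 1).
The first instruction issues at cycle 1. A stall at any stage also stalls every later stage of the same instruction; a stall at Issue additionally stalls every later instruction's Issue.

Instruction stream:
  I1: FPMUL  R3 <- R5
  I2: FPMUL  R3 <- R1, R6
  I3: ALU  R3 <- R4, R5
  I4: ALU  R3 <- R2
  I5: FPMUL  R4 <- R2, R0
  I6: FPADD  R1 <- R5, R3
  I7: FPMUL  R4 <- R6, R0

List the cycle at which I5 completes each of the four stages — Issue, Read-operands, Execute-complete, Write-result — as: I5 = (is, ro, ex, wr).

I5 = (22, 23, 28, 29)

  I1 | 1 | 2 | 7 | 8
  I2 | 9 | 10 | 15 | 16   struct: FPMUL busy until I1 writes@8
  I3 | 17 | 18 | 19 | 20   WAW R3: wait I2 write@16
  I4 | 21 | 22 | 23 | 24   struct: ALU busy until I3 writes@20
  I5 | 22 | 23 | 28 | 29
  I6 | 23 | 25 | 28 | 29   RAW R3: wait I4 write@24
  I7 | 30 | 31 | 36 | 37   struct: FPMUL busy until I5 writes@29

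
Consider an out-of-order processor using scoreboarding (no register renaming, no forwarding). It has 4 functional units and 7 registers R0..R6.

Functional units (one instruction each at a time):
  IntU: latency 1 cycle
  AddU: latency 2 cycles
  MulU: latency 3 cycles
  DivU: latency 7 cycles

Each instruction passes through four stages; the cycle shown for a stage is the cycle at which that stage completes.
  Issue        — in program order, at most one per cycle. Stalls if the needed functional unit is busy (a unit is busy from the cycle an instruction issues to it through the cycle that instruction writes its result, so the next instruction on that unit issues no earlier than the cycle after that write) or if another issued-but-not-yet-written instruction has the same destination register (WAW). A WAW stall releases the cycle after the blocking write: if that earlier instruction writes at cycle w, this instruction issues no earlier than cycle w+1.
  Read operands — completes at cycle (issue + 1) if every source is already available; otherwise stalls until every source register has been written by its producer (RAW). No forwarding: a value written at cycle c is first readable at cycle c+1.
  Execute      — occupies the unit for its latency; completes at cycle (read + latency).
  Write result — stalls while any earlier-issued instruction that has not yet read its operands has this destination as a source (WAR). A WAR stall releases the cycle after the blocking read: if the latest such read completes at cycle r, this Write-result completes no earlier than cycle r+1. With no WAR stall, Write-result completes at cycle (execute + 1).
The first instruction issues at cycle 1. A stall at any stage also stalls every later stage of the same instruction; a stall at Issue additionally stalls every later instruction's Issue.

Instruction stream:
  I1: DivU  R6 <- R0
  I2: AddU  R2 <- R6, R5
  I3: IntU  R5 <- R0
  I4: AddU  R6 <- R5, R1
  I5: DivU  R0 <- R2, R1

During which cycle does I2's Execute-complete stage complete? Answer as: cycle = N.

c1: I1→DivU
c2: I1 RO | I2→AddU
c3: I3→IntU
c4: I3 RO
c5: I3 EX
c9: I1 EX
c10: I1 WR R6
c11: I2 RO
c12: I3 WR R5
c13: I2 EX
c14: I2 WR R2
c15: I4→AddU
c16: I4 RO | I5→DivU
c17: I5 RO
c18: I4 EX
c19: I4 WR R6
c24: I5 EX
c25: I5 WR R0

cycle = 13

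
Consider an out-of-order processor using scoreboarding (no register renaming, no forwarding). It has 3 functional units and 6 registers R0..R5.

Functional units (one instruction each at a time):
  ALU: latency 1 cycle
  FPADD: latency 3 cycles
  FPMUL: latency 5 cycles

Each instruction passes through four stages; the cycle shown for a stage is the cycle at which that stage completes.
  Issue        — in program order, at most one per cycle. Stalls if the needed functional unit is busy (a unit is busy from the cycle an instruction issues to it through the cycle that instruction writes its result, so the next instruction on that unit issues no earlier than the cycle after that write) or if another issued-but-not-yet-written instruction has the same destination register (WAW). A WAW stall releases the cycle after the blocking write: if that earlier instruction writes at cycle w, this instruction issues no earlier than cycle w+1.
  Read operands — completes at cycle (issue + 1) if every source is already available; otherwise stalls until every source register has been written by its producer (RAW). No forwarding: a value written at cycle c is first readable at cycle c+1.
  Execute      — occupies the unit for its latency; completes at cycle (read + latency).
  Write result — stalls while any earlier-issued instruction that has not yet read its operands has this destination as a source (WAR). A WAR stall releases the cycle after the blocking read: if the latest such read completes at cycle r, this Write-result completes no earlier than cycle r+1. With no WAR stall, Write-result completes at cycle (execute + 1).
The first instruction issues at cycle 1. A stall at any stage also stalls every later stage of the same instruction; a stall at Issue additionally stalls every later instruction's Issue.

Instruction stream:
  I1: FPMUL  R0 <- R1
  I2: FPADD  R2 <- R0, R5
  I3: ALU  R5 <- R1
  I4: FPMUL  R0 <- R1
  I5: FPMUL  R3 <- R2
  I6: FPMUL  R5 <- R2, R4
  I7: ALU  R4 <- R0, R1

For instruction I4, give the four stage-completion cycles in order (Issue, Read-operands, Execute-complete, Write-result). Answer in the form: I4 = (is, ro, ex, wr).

I1  is:1  ro:2  ex:7  wr:8
I2  is:2  ro:9  ex:12  wr:13  — RAW R0: wait I1 write@8
I3  is:3  ro:4  ex:5  wr:10  — WAR R5: wait I2 read@9
I4  is:9  ro:10  ex:15  wr:16  — struct: FPMUL busy until I1 writes@8
I5  is:17  ro:18  ex:23  wr:24  — struct: FPMUL busy until I4 writes@16
I6  is:25  ro:26  ex:31  wr:32  — struct: FPMUL busy until I5 writes@24
I7  is:26  ro:27  ex:28  wr:29

I4 = (9, 10, 15, 16)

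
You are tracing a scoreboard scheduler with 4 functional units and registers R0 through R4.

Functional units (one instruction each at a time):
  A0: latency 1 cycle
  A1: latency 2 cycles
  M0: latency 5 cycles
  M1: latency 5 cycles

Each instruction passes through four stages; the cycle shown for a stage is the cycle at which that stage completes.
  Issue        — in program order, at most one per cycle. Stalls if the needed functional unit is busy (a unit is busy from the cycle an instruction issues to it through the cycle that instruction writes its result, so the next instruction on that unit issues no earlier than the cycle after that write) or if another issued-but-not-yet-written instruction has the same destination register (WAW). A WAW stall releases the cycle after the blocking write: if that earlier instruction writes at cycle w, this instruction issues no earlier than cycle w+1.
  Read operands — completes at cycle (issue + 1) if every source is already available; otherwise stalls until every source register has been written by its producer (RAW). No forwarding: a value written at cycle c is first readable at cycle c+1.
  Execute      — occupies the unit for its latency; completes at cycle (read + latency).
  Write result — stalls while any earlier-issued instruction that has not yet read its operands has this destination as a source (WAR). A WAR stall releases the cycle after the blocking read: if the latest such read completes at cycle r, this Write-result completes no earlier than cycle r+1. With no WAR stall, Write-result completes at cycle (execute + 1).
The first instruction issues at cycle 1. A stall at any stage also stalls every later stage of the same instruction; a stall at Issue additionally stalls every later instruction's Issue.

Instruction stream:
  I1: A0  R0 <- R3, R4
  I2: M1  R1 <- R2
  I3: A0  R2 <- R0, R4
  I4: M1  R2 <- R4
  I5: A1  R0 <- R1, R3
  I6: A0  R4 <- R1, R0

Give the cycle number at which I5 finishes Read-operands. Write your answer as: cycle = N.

  I1 | 1 | 2 | 3 | 4
  I2 | 2 | 3 | 8 | 9
  I3 | 5 | 6 | 7 | 8   struct: A0 busy until I1 writes@4
  I4 | 10 | 11 | 16 | 17   struct: M1 busy until I2 writes@9
  I5 | 11 | 12 | 14 | 15
  I6 | 12 | 16 | 17 | 18   RAW R0: wait I5 write@15

cycle = 12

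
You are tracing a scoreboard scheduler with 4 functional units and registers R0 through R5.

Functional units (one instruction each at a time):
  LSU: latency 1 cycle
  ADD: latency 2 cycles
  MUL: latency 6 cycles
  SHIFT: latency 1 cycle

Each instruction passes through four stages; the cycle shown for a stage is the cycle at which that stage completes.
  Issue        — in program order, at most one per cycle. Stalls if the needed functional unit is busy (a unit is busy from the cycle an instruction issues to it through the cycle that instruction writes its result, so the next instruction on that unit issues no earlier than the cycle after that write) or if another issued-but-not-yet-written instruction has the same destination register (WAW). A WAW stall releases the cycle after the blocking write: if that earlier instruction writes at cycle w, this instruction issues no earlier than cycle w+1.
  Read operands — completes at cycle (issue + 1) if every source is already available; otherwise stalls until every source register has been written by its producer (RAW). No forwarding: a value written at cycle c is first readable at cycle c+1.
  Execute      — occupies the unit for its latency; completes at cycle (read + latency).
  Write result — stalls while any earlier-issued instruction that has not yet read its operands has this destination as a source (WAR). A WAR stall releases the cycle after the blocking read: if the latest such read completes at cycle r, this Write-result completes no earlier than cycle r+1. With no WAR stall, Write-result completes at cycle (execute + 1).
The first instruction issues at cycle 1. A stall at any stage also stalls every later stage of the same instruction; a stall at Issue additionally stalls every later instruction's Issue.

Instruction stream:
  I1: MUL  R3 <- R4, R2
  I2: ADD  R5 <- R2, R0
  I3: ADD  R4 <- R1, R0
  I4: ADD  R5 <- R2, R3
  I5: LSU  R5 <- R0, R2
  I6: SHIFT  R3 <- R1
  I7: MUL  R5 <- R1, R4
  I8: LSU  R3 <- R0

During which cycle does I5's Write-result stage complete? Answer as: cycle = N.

cycle = 20

I1  is:1  ro:2  ex:8  wr:9
I2  is:2  ro:3  ex:5  wr:6
I3  is:7  ro:8  ex:10  wr:11  — struct: ADD busy until I2 writes@6
I4  is:12  ro:13  ex:15  wr:16  — struct: ADD busy until I3 writes@11
I5  is:17  ro:18  ex:19  wr:20  — WAW R5: wait I4 write@16
I6  is:18  ro:19  ex:20  wr:21
I7  is:21  ro:22  ex:28  wr:29  — WAW R5: wait I5 write@20
I8  is:22  ro:23  ex:24  wr:25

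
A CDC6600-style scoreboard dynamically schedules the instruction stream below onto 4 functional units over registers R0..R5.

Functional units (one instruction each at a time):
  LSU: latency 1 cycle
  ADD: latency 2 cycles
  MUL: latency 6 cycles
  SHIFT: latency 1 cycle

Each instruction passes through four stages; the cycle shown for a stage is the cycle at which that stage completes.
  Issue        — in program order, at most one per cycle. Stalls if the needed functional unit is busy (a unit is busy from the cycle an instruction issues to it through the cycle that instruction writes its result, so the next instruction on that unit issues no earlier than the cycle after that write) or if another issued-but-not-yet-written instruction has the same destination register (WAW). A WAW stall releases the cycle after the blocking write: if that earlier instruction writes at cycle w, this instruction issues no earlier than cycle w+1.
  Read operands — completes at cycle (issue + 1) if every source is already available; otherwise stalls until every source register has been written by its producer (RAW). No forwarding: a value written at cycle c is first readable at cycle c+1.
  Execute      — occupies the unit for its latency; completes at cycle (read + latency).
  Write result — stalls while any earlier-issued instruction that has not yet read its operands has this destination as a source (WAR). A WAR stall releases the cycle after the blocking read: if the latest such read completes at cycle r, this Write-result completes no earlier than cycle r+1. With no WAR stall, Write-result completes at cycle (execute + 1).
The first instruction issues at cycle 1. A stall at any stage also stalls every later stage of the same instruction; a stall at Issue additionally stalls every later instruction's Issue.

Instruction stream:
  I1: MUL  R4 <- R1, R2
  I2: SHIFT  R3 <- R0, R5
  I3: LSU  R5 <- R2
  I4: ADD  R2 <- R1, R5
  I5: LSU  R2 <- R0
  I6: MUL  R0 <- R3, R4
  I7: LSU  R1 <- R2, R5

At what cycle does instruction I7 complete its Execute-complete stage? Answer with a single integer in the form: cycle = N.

[I1] 1/2/8/9
[I2] 2/3/4/5
[I3] 3/4/5/6
[I4] 4/7/9/10  (RAW R5: wait I3 write@6)
[I5] 11/12/13/14  (WAW R2: wait I4 write@10)
[I6] 12/13/19/20
[I7] 15/16/17/18  (struct: LSU busy until I5 writes@14)

cycle = 17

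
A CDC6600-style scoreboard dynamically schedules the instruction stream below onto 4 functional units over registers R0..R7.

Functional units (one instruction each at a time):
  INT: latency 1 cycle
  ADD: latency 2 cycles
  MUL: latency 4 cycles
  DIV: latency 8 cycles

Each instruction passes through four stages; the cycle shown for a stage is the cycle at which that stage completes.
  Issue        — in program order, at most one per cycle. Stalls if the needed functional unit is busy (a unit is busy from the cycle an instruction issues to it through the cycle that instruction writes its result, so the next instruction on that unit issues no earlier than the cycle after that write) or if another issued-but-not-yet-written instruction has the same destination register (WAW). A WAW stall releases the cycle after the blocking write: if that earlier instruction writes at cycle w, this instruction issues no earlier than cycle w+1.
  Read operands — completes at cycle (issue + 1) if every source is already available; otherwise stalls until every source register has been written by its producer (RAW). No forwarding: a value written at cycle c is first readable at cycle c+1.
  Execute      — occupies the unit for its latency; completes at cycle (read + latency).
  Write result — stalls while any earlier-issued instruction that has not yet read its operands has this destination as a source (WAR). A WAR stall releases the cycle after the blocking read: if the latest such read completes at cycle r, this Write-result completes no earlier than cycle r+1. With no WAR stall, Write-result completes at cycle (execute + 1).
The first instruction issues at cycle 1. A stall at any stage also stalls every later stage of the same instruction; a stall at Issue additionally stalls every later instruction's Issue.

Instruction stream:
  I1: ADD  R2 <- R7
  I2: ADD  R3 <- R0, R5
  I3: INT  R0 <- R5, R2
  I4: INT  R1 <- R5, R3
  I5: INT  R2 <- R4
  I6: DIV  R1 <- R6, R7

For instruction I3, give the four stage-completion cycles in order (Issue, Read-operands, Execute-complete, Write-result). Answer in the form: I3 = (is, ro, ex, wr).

I3 = (7, 8, 9, 10)

1) issue 1, read 2, done 4, write 5
2) issue 6, read 7, done 9, write 10  <struct: ADD busy until I1 writes@5>
3) issue 7, read 8, done 9, write 10
4) issue 11, read 12, done 13, write 14  <struct: INT busy until I3 writes@10>
5) issue 15, read 16, done 17, write 18  <struct: INT busy until I4 writes@14>
6) issue 16, read 17, done 25, write 26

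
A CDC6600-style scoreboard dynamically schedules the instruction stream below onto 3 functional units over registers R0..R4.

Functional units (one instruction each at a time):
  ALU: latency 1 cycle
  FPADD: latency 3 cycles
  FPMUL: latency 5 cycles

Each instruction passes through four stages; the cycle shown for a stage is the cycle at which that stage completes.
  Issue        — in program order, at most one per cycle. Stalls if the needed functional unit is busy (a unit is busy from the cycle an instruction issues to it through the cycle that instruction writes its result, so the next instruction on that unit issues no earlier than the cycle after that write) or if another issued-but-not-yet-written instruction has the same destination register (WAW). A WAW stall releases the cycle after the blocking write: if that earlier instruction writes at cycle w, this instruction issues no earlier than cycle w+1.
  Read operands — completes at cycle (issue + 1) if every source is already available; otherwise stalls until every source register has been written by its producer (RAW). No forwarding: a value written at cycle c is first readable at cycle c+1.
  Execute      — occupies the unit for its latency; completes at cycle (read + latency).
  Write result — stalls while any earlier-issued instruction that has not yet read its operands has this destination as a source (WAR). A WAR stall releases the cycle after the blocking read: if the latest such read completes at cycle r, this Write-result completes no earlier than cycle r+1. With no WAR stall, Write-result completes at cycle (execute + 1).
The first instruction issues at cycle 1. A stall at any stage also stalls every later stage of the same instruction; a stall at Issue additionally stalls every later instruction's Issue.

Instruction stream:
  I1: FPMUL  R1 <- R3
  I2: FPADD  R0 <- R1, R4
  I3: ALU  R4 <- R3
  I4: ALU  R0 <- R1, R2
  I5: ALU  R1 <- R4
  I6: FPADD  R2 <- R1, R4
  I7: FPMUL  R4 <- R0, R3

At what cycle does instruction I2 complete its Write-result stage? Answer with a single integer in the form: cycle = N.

cycle = 13

1) issue 1, read 2, done 7, write 8
2) issue 2, read 9, done 12, write 13  <RAW R1: wait I1 write@8>
3) issue 3, read 4, done 5, write 10  <WAR R4: wait I2 read@9>
4) issue 14, read 15, done 16, write 17  <WAW R0: wait I2 write@13>
5) issue 18, read 19, done 20, write 21  <struct: ALU busy until I4 writes@17>
6) issue 19, read 22, done 25, write 26  <RAW R1: wait I5 write@21>
7) issue 20, read 21, done 26, write 27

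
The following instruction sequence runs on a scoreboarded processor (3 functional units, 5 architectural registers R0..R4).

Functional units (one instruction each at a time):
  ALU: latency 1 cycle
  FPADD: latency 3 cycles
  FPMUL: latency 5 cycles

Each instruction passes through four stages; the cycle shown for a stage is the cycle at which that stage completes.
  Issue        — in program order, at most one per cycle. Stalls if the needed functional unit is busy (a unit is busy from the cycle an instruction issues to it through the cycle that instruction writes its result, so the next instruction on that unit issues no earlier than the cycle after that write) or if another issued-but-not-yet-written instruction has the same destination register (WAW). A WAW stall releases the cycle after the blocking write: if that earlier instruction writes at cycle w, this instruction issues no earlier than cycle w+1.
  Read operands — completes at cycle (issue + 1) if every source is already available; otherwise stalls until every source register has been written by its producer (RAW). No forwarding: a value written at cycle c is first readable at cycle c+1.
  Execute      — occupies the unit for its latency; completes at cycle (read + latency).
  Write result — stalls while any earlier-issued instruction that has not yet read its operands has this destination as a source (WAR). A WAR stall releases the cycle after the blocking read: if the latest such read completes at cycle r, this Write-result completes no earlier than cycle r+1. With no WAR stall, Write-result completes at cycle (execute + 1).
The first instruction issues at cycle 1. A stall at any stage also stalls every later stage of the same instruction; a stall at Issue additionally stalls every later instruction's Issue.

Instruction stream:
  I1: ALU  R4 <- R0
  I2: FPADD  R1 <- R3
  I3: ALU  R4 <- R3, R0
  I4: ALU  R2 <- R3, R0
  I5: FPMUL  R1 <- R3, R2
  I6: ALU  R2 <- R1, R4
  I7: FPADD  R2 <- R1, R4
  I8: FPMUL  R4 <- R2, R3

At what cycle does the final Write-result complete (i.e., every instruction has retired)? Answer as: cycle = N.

cycle = 35

I1  is:1  ro:2  ex:3  wr:4
I2  is:2  ro:3  ex:6  wr:7
I3  is:5  ro:6  ex:7  wr:8  — struct: ALU busy until I1 writes@4
I4  is:9  ro:10  ex:11  wr:12  — struct: ALU busy until I3 writes@8
I5  is:10  ro:13  ex:18  wr:19  — RAW R2: wait I4 write@12
I6  is:13  ro:20  ex:21  wr:22  — struct: ALU busy until I4 writes@12, RAW R1: wait I5 write@19
I7  is:23  ro:24  ex:27  wr:28  — WAW R2: wait I6 write@22
I8  is:24  ro:29  ex:34  wr:35  — RAW R2: wait I7 write@28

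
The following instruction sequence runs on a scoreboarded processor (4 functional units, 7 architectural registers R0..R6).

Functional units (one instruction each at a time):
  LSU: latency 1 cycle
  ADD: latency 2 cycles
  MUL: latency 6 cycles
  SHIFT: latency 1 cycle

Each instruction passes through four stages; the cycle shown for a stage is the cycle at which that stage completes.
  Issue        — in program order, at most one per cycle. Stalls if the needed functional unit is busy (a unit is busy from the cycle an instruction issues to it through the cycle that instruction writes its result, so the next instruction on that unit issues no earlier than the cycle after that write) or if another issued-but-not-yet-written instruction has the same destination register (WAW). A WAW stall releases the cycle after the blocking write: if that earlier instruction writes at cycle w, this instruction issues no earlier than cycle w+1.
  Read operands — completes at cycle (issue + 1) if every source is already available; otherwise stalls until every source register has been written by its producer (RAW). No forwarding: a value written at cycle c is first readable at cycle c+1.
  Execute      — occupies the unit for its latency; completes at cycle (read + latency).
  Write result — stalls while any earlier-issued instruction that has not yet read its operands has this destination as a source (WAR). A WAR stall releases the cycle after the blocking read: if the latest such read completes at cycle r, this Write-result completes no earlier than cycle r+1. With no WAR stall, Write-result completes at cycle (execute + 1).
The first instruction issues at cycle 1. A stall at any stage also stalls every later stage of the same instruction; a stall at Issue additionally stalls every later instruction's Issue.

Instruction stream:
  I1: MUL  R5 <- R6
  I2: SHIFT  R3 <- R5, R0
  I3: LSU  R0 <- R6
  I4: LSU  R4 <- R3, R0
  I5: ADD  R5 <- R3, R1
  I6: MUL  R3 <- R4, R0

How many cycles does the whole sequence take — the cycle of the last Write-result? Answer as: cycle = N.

cycle = 23

[1] issue I1 (MUL)
[2] I1 read-ops · issue I2 (SHIFT)
[3] issue I3 (LSU)
[4] I3 read-ops
[5] I3 finished on LSU
[8] I1 finished on MUL
[9] I1→R5
[10] I2 read-ops
[11] I2 finished on SHIFT · I3→R0
[12] I2→R3 · issue I4 (LSU)
[13] I4 read-ops · issue I5 (ADD)
[14] I4 finished on LSU · I5 read-ops · issue I6 (MUL)
[15] I4→R4
[16] I5 finished on ADD · I6 read-ops
[17] I5→R5
[22] I6 finished on MUL
[23] I6→R3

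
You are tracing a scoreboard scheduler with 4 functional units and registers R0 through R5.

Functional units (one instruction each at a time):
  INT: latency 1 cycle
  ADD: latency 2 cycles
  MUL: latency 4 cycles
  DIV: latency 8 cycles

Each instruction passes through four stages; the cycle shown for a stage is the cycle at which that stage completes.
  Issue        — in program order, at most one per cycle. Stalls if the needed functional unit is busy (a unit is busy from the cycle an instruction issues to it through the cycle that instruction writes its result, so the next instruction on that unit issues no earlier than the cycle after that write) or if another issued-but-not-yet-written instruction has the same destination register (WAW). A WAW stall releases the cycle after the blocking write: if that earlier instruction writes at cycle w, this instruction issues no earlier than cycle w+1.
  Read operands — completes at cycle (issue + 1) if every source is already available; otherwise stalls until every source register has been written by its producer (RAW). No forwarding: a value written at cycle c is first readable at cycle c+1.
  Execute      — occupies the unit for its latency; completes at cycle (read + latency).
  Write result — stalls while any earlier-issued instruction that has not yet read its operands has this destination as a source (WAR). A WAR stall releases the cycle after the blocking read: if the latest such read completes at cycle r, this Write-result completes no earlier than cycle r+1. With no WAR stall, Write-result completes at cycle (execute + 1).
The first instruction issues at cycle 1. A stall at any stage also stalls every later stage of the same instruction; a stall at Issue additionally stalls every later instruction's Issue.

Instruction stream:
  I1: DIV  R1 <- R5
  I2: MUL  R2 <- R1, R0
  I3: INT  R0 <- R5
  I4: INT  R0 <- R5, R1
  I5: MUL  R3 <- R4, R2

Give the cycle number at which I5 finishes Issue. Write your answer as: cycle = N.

[I1] 1/2/10/11
[I2] 2/12/16/17  (RAW R1: wait I1 write@11)
[I3] 3/4/5/13  (WAR R0: wait I2 read@12)
[I4] 14/15/16/17  (struct: INT busy until I3 writes@13)
[I5] 18/19/23/24  (struct: MUL busy until I2 writes@17)

cycle = 18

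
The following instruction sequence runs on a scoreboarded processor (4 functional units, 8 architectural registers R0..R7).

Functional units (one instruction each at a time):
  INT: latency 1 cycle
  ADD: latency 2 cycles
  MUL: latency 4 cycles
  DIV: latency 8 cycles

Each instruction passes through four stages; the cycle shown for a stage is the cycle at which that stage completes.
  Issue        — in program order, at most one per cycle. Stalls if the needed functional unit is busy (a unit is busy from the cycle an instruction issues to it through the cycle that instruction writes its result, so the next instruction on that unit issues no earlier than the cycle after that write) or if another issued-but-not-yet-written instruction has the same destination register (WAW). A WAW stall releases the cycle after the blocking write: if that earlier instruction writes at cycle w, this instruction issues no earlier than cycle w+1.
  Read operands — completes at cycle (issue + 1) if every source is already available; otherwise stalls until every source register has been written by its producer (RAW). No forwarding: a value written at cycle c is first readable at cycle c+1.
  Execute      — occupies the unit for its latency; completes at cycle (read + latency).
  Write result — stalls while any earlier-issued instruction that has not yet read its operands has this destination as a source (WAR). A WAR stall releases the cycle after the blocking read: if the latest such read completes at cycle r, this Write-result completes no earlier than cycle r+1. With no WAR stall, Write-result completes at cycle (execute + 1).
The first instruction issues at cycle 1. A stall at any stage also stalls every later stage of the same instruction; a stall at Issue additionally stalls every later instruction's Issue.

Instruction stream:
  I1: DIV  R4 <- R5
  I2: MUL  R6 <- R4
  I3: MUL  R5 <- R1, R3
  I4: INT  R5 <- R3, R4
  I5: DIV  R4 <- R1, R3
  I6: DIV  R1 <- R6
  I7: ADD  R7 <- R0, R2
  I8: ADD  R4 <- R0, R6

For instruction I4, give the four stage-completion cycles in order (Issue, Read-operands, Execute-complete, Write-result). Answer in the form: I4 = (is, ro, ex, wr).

I4 = (25, 26, 27, 28)

[1] I1 dispatched to DIV
[2] I1 operands ready · I2 dispatched to MUL
[10] I1 complete
[11] R4←I1
[12] I2 operands ready
[16] I2 complete
[17] R6←I2
[18] I3 dispatched to MUL
[19] I3 operands ready
[23] I3 complete
[24] R5←I3
[25] I4 dispatched to INT
[26] I4 operands ready · I5 dispatched to DIV
[27] I4 complete · I5 operands ready
[28] R5←I4
[35] I5 complete
[36] R4←I5
[37] I6 dispatched to DIV
[38] I6 operands ready · I7 dispatched to ADD
[39] I7 operands ready
[41] I7 complete
[42] R7←I7
[43] I8 dispatched to ADD
[44] I8 operands ready
[46] I6 complete · I8 complete
[47] R1←I6 · R4←I8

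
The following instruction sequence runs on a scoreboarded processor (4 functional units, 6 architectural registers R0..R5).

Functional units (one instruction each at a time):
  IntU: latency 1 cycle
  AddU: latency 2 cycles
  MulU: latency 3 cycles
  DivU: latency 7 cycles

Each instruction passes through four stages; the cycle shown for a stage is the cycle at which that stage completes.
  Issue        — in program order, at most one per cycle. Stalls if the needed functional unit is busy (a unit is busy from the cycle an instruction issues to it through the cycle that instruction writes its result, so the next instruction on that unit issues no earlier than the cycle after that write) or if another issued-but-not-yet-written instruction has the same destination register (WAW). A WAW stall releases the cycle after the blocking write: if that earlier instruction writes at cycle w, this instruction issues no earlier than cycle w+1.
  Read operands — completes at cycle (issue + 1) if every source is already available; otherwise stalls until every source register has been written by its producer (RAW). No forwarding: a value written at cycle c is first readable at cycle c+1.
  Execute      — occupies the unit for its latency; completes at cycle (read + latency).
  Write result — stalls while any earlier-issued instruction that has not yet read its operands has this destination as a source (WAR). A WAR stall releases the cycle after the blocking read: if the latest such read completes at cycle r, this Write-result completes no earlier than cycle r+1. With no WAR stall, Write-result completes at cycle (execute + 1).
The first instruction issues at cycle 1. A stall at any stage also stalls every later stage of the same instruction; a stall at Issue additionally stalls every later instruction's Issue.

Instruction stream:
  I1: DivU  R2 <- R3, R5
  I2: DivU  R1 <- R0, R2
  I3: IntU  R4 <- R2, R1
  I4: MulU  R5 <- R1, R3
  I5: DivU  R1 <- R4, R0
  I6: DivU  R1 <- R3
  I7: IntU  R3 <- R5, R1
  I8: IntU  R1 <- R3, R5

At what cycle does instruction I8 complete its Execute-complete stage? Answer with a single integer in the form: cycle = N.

1) issue 1, read 2, done 9, write 10
2) issue 11, read 12, done 19, write 20  <struct: DivU busy until I1 writes@10>
3) issue 12, read 21, done 22, write 23  <RAW R1: wait I2 write@20>
4) issue 13, read 21, done 24, write 25  <RAW R1: wait I2 write@20>
5) issue 21, read 24, done 31, write 32  <struct: DivU busy until I2 writes@20 / RAW R4: wait I3 write@23>
6) issue 33, read 34, done 41, write 42  <struct: DivU busy until I5 writes@32>
7) issue 34, read 43, done 44, write 45  <RAW R1: wait I6 write@42>
8) issue 46, read 47, done 48, write 49  <struct: IntU busy until I7 writes@45>

cycle = 48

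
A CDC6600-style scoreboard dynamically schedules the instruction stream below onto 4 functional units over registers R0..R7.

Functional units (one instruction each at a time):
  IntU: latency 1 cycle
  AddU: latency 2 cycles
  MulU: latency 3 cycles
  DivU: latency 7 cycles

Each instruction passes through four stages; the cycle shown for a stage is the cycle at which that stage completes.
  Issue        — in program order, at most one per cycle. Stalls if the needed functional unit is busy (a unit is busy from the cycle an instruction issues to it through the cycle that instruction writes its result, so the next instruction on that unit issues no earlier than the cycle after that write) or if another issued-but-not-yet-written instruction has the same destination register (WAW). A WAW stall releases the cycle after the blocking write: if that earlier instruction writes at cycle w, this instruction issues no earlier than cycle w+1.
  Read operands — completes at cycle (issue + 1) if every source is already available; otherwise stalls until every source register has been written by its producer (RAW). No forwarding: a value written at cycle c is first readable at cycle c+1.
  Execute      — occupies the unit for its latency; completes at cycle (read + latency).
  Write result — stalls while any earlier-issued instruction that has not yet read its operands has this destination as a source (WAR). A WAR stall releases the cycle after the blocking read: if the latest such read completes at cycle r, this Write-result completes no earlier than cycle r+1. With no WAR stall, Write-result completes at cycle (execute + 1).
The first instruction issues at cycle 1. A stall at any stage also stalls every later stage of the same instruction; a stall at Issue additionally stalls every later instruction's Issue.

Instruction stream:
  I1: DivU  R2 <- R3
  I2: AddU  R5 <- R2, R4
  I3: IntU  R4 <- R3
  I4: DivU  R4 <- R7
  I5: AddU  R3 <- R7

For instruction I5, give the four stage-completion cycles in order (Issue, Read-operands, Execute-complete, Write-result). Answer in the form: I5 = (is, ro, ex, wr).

c1: issue I1 (DivU)
c2: I1 read-ops; issue I2 (AddU)
c3: issue I3 (IntU)
c4: I3 read-ops
c5: I3 finished on IntU
c9: I1 finished on DivU
c10: I1→R2
c11: I2 read-ops
c12: I3→R4
c13: I2 finished on AddU; issue I4 (DivU)
c14: I2→R5; I4 read-ops
c15: issue I5 (AddU)
c16: I5 read-ops
c18: I5 finished on AddU
c19: I5→R3
c21: I4 finished on DivU
c22: I4→R4

I5 = (15, 16, 18, 19)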